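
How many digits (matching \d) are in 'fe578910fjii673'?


\d matches any digit 0-9.
Scanning 'fe578910fjii673':
  pos 2: '5' -> DIGIT
  pos 3: '7' -> DIGIT
  pos 4: '8' -> DIGIT
  pos 5: '9' -> DIGIT
  pos 6: '1' -> DIGIT
  pos 7: '0' -> DIGIT
  pos 12: '6' -> DIGIT
  pos 13: '7' -> DIGIT
  pos 14: '3' -> DIGIT
Digits found: ['5', '7', '8', '9', '1', '0', '6', '7', '3']
Total: 9

9


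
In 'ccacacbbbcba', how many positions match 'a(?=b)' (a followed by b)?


Lookahead 'a(?=b)' matches 'a' only when followed by 'b'.
String: 'ccacacbbbcba'
Checking each position where char is 'a':
  pos 2: 'a' -> no (next='c')
  pos 4: 'a' -> no (next='c')
Matching positions: []
Count: 0

0


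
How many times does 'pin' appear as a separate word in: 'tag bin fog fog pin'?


Scanning each word for exact match 'pin':
  Word 1: 'tag' -> no
  Word 2: 'bin' -> no
  Word 3: 'fog' -> no
  Word 4: 'fog' -> no
  Word 5: 'pin' -> MATCH
Total matches: 1

1


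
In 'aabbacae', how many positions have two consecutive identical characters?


Looking for consecutive identical characters in 'aabbacae':
  pos 0-1: 'a' vs 'a' -> MATCH ('aa')
  pos 1-2: 'a' vs 'b' -> different
  pos 2-3: 'b' vs 'b' -> MATCH ('bb')
  pos 3-4: 'b' vs 'a' -> different
  pos 4-5: 'a' vs 'c' -> different
  pos 5-6: 'c' vs 'a' -> different
  pos 6-7: 'a' vs 'e' -> different
Consecutive identical pairs: ['aa', 'bb']
Count: 2

2


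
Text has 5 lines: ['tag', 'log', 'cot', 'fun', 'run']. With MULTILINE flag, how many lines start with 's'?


With MULTILINE flag, ^ matches the start of each line.
Lines: ['tag', 'log', 'cot', 'fun', 'run']
Checking which lines start with 's':
  Line 1: 'tag' -> no
  Line 2: 'log' -> no
  Line 3: 'cot' -> no
  Line 4: 'fun' -> no
  Line 5: 'run' -> no
Matching lines: []
Count: 0

0


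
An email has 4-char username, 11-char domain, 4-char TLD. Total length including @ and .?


An email address has format: username@domain.tld
Username length: 4
'@' character: 1
Domain length: 11
'.' character: 1
TLD length: 4
Total = 4 + 1 + 11 + 1 + 4 = 21

21


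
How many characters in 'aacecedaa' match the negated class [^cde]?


Negated class [^cde] matches any char NOT in {c, d, e}
Scanning 'aacecedaa':
  pos 0: 'a' -> MATCH
  pos 1: 'a' -> MATCH
  pos 2: 'c' -> no (excluded)
  pos 3: 'e' -> no (excluded)
  pos 4: 'c' -> no (excluded)
  pos 5: 'e' -> no (excluded)
  pos 6: 'd' -> no (excluded)
  pos 7: 'a' -> MATCH
  pos 8: 'a' -> MATCH
Total matches: 4

4


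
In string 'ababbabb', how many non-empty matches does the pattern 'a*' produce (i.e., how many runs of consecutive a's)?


Pattern 'a*' matches zero or more a's. We want non-empty runs of consecutive a's.
String: 'ababbabb'
Walking through the string to find runs of a's:
  Run 1: positions 0-0 -> 'a'
  Run 2: positions 2-2 -> 'a'
  Run 3: positions 5-5 -> 'a'
Non-empty runs found: ['a', 'a', 'a']
Count: 3

3


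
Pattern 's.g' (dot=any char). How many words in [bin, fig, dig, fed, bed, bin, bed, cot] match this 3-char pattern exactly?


Pattern 's.g' means: starts with 's', any single char, ends with 'g'.
Checking each word (must be exactly 3 chars):
  'bin' (len=3): no
  'fig' (len=3): no
  'dig' (len=3): no
  'fed' (len=3): no
  'bed' (len=3): no
  'bin' (len=3): no
  'bed' (len=3): no
  'cot' (len=3): no
Matching words: []
Total: 0

0


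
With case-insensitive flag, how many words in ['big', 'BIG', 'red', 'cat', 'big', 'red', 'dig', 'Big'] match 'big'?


Case-insensitive matching: compare each word's lowercase form to 'big'.
  'big' -> lower='big' -> MATCH
  'BIG' -> lower='big' -> MATCH
  'red' -> lower='red' -> no
  'cat' -> lower='cat' -> no
  'big' -> lower='big' -> MATCH
  'red' -> lower='red' -> no
  'dig' -> lower='dig' -> no
  'Big' -> lower='big' -> MATCH
Matches: ['big', 'BIG', 'big', 'Big']
Count: 4

4


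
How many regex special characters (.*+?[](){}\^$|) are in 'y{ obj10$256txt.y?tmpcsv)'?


Regex special characters are: . * + ? [ ] ( ) { } \ ^ $ |
Scanning 'y{ obj10$256txt.y?tmpcsv)':
  pos 1: '{' -> SPECIAL
  pos 8: '$' -> SPECIAL
  pos 15: '.' -> SPECIAL
  pos 17: '?' -> SPECIAL
  pos 24: ')' -> SPECIAL
Special chars found: ['{', '$', '.', '?', ')']
Total: 5

5


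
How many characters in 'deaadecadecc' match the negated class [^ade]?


Negated class [^ade] matches any char NOT in {a, d, e}
Scanning 'deaadecadecc':
  pos 0: 'd' -> no (excluded)
  pos 1: 'e' -> no (excluded)
  pos 2: 'a' -> no (excluded)
  pos 3: 'a' -> no (excluded)
  pos 4: 'd' -> no (excluded)
  pos 5: 'e' -> no (excluded)
  pos 6: 'c' -> MATCH
  pos 7: 'a' -> no (excluded)
  pos 8: 'd' -> no (excluded)
  pos 9: 'e' -> no (excluded)
  pos 10: 'c' -> MATCH
  pos 11: 'c' -> MATCH
Total matches: 3

3


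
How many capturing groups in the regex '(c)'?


To count capturing groups, count each '(' that starts a group.
Pattern: '(c)'
Walking through the pattern:
  Position 0: '(' -> group #1
Total capturing groups: 1

1


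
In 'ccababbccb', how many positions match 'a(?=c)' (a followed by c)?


Lookahead 'a(?=c)' matches 'a' only when followed by 'c'.
String: 'ccababbccb'
Checking each position where char is 'a':
  pos 2: 'a' -> no (next='b')
  pos 4: 'a' -> no (next='b')
Matching positions: []
Count: 0

0


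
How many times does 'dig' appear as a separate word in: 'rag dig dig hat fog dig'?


Scanning each word for exact match 'dig':
  Word 1: 'rag' -> no
  Word 2: 'dig' -> MATCH
  Word 3: 'dig' -> MATCH
  Word 4: 'hat' -> no
  Word 5: 'fog' -> no
  Word 6: 'dig' -> MATCH
Total matches: 3

3


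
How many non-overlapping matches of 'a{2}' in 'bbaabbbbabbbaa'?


Pattern 'a{2}' matches exactly 2 consecutive a's (greedy, non-overlapping).
String: 'bbaabbbbabbbaa'
Scanning for runs of a's:
  Run at pos 2: 'aa' (length 2) -> 1 match(es)
  Run at pos 8: 'a' (length 1) -> 0 match(es)
  Run at pos 12: 'aa' (length 2) -> 1 match(es)
Matches found: ['aa', 'aa']
Total: 2

2


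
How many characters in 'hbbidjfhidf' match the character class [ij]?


Character class [ij] matches any of: {i, j}
Scanning string 'hbbidjfhidf' character by character:
  pos 0: 'h' -> no
  pos 1: 'b' -> no
  pos 2: 'b' -> no
  pos 3: 'i' -> MATCH
  pos 4: 'd' -> no
  pos 5: 'j' -> MATCH
  pos 6: 'f' -> no
  pos 7: 'h' -> no
  pos 8: 'i' -> MATCH
  pos 9: 'd' -> no
  pos 10: 'f' -> no
Total matches: 3

3


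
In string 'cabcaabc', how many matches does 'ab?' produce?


Pattern 'ab?' matches 'a' optionally followed by 'b'.
String: 'cabcaabc'
Scanning left to right for 'a' then checking next char:
  Match 1: 'ab' (a followed by b)
  Match 2: 'a' (a not followed by b)
  Match 3: 'ab' (a followed by b)
Total matches: 3

3


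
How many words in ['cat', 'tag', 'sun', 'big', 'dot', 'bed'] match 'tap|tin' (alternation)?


Alternation 'tap|tin' matches either 'tap' or 'tin'.
Checking each word:
  'cat' -> no
  'tag' -> no
  'sun' -> no
  'big' -> no
  'dot' -> no
  'bed' -> no
Matches: []
Count: 0

0


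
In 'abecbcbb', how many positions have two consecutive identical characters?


Looking for consecutive identical characters in 'abecbcbb':
  pos 0-1: 'a' vs 'b' -> different
  pos 1-2: 'b' vs 'e' -> different
  pos 2-3: 'e' vs 'c' -> different
  pos 3-4: 'c' vs 'b' -> different
  pos 4-5: 'b' vs 'c' -> different
  pos 5-6: 'c' vs 'b' -> different
  pos 6-7: 'b' vs 'b' -> MATCH ('bb')
Consecutive identical pairs: ['bb']
Count: 1

1


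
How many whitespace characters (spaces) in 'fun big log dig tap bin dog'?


\s matches whitespace characters (spaces, tabs, etc.).
Text: 'fun big log dig tap bin dog'
This text has 7 words separated by spaces.
Number of spaces = number of words - 1 = 7 - 1 = 6

6


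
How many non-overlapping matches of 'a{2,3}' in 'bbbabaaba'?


Pattern 'a{2,3}' matches between 2 and 3 consecutive a's (greedy).
String: 'bbbabaaba'
Finding runs of a's and applying greedy matching:
  Run at pos 3: 'a' (length 1)
  Run at pos 5: 'aa' (length 2)
  Run at pos 8: 'a' (length 1)
Matches: ['aa']
Count: 1

1


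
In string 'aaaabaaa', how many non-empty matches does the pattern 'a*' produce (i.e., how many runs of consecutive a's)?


Pattern 'a*' matches zero or more a's. We want non-empty runs of consecutive a's.
String: 'aaaabaaa'
Walking through the string to find runs of a's:
  Run 1: positions 0-3 -> 'aaaa'
  Run 2: positions 5-7 -> 'aaa'
Non-empty runs found: ['aaaa', 'aaa']
Count: 2

2


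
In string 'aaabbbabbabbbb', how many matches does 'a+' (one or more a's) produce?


Pattern 'a+' matches one or more consecutive a's.
String: 'aaabbbabbabbbb'
Scanning for runs of a:
  Match 1: 'aaa' (length 3)
  Match 2: 'a' (length 1)
  Match 3: 'a' (length 1)
Total matches: 3

3


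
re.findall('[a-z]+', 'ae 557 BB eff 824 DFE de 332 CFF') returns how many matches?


Pattern '[a-z]+' finds one or more lowercase letters.
Text: 'ae 557 BB eff 824 DFE de 332 CFF'
Scanning for matches:
  Match 1: 'ae'
  Match 2: 'eff'
  Match 3: 'de'
Total matches: 3

3


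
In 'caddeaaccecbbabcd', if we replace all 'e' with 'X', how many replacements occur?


re.sub('e', 'X', text) replaces every occurrence of 'e' with 'X'.
Text: 'caddeaaccecbbabcd'
Scanning for 'e':
  pos 4: 'e' -> replacement #1
  pos 9: 'e' -> replacement #2
Total replacements: 2

2


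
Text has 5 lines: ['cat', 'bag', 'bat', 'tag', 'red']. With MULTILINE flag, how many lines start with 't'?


With MULTILINE flag, ^ matches the start of each line.
Lines: ['cat', 'bag', 'bat', 'tag', 'red']
Checking which lines start with 't':
  Line 1: 'cat' -> no
  Line 2: 'bag' -> no
  Line 3: 'bat' -> no
  Line 4: 'tag' -> MATCH
  Line 5: 'red' -> no
Matching lines: ['tag']
Count: 1

1


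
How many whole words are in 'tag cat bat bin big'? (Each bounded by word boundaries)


Word boundaries (\b) mark the start/end of each word.
Text: 'tag cat bat bin big'
Splitting by whitespace:
  Word 1: 'tag'
  Word 2: 'cat'
  Word 3: 'bat'
  Word 4: 'bin'
  Word 5: 'big'
Total whole words: 5

5


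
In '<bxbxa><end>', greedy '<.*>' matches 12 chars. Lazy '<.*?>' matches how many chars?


Greedy '<.*>' tries to match as MUCH as possible.
Lazy '<.*?>' tries to match as LITTLE as possible.

String: '<bxbxa><end>'
Greedy '<.*>' starts at first '<' and extends to the LAST '>': '<bxbxa><end>' (12 chars)
Lazy '<.*?>' starts at first '<' and stops at the FIRST '>': '<bxbxa>' (7 chars)

7


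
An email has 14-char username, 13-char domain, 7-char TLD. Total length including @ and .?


An email address has format: username@domain.tld
Username length: 14
'@' character: 1
Domain length: 13
'.' character: 1
TLD length: 7
Total = 14 + 1 + 13 + 1 + 7 = 36

36


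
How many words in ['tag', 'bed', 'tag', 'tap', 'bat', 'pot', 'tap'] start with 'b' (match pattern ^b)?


Pattern ^b anchors to start of word. Check which words begin with 'b':
  'tag' -> no
  'bed' -> MATCH (starts with 'b')
  'tag' -> no
  'tap' -> no
  'bat' -> MATCH (starts with 'b')
  'pot' -> no
  'tap' -> no
Matching words: ['bed', 'bat']
Count: 2

2


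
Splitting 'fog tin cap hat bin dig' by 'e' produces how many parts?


Splitting by 'e' breaks the string at each occurrence of the separator.
Text: 'fog tin cap hat bin dig'
Parts after split:
  Part 1: 'fog tin cap hat bin dig'
Total parts: 1

1


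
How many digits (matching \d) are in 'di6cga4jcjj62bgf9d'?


\d matches any digit 0-9.
Scanning 'di6cga4jcjj62bgf9d':
  pos 2: '6' -> DIGIT
  pos 6: '4' -> DIGIT
  pos 11: '6' -> DIGIT
  pos 12: '2' -> DIGIT
  pos 16: '9' -> DIGIT
Digits found: ['6', '4', '6', '2', '9']
Total: 5

5


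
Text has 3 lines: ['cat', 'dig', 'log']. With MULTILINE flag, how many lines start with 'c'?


With MULTILINE flag, ^ matches the start of each line.
Lines: ['cat', 'dig', 'log']
Checking which lines start with 'c':
  Line 1: 'cat' -> MATCH
  Line 2: 'dig' -> no
  Line 3: 'log' -> no
Matching lines: ['cat']
Count: 1

1


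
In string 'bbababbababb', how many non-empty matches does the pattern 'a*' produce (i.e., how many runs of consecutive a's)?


Pattern 'a*' matches zero or more a's. We want non-empty runs of consecutive a's.
String: 'bbababbababb'
Walking through the string to find runs of a's:
  Run 1: positions 2-2 -> 'a'
  Run 2: positions 4-4 -> 'a'
  Run 3: positions 7-7 -> 'a'
  Run 4: positions 9-9 -> 'a'
Non-empty runs found: ['a', 'a', 'a', 'a']
Count: 4

4


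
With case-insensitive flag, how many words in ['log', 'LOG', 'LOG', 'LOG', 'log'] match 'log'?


Case-insensitive matching: compare each word's lowercase form to 'log'.
  'log' -> lower='log' -> MATCH
  'LOG' -> lower='log' -> MATCH
  'LOG' -> lower='log' -> MATCH
  'LOG' -> lower='log' -> MATCH
  'log' -> lower='log' -> MATCH
Matches: ['log', 'LOG', 'LOG', 'LOG', 'log']
Count: 5

5


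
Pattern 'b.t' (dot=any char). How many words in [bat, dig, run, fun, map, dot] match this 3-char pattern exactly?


Pattern 'b.t' means: starts with 'b', any single char, ends with 't'.
Checking each word (must be exactly 3 chars):
  'bat' (len=3): MATCH
  'dig' (len=3): no
  'run' (len=3): no
  'fun' (len=3): no
  'map' (len=3): no
  'dot' (len=3): no
Matching words: ['bat']
Total: 1

1


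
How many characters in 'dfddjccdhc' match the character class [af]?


Character class [af] matches any of: {a, f}
Scanning string 'dfddjccdhc' character by character:
  pos 0: 'd' -> no
  pos 1: 'f' -> MATCH
  pos 2: 'd' -> no
  pos 3: 'd' -> no
  pos 4: 'j' -> no
  pos 5: 'c' -> no
  pos 6: 'c' -> no
  pos 7: 'd' -> no
  pos 8: 'h' -> no
  pos 9: 'c' -> no
Total matches: 1

1


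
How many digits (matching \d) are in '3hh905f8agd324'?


\d matches any digit 0-9.
Scanning '3hh905f8agd324':
  pos 0: '3' -> DIGIT
  pos 3: '9' -> DIGIT
  pos 4: '0' -> DIGIT
  pos 5: '5' -> DIGIT
  pos 7: '8' -> DIGIT
  pos 11: '3' -> DIGIT
  pos 12: '2' -> DIGIT
  pos 13: '4' -> DIGIT
Digits found: ['3', '9', '0', '5', '8', '3', '2', '4']
Total: 8

8


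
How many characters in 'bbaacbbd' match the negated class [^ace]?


Negated class [^ace] matches any char NOT in {a, c, e}
Scanning 'bbaacbbd':
  pos 0: 'b' -> MATCH
  pos 1: 'b' -> MATCH
  pos 2: 'a' -> no (excluded)
  pos 3: 'a' -> no (excluded)
  pos 4: 'c' -> no (excluded)
  pos 5: 'b' -> MATCH
  pos 6: 'b' -> MATCH
  pos 7: 'd' -> MATCH
Total matches: 5

5


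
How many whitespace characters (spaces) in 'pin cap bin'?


\s matches whitespace characters (spaces, tabs, etc.).
Text: 'pin cap bin'
This text has 3 words separated by spaces.
Number of spaces = number of words - 1 = 3 - 1 = 2

2


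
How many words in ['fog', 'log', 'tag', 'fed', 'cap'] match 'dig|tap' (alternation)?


Alternation 'dig|tap' matches either 'dig' or 'tap'.
Checking each word:
  'fog' -> no
  'log' -> no
  'tag' -> no
  'fed' -> no
  'cap' -> no
Matches: []
Count: 0

0


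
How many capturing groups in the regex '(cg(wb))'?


To count capturing groups, count each '(' that starts a group.
Pattern: '(cg(wb))'
Walking through the pattern:
  Position 0: '(' -> group #1
  Position 3: '(' -> group #2
Total capturing groups: 2

2


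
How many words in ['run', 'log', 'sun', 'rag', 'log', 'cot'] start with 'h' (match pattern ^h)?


Pattern ^h anchors to start of word. Check which words begin with 'h':
  'run' -> no
  'log' -> no
  'sun' -> no
  'rag' -> no
  'log' -> no
  'cot' -> no
Matching words: []
Count: 0

0


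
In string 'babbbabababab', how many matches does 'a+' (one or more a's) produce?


Pattern 'a+' matches one or more consecutive a's.
String: 'babbbabababab'
Scanning for runs of a:
  Match 1: 'a' (length 1)
  Match 2: 'a' (length 1)
  Match 3: 'a' (length 1)
  Match 4: 'a' (length 1)
  Match 5: 'a' (length 1)
Total matches: 5

5


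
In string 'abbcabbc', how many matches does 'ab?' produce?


Pattern 'ab?' matches 'a' optionally followed by 'b'.
String: 'abbcabbc'
Scanning left to right for 'a' then checking next char:
  Match 1: 'ab' (a followed by b)
  Match 2: 'ab' (a followed by b)
Total matches: 2

2


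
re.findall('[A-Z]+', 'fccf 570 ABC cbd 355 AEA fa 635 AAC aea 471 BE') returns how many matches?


Pattern '[A-Z]+' finds one or more uppercase letters.
Text: 'fccf 570 ABC cbd 355 AEA fa 635 AAC aea 471 BE'
Scanning for matches:
  Match 1: 'ABC'
  Match 2: 'AEA'
  Match 3: 'AAC'
  Match 4: 'BE'
Total matches: 4

4


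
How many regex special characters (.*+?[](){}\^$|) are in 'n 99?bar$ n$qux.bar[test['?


Regex special characters are: . * + ? [ ] ( ) { } \ ^ $ |
Scanning 'n 99?bar$ n$qux.bar[test[':
  pos 4: '?' -> SPECIAL
  pos 8: '$' -> SPECIAL
  pos 11: '$' -> SPECIAL
  pos 15: '.' -> SPECIAL
  pos 19: '[' -> SPECIAL
  pos 24: '[' -> SPECIAL
Special chars found: ['?', '$', '$', '.', '[', '[']
Total: 6

6


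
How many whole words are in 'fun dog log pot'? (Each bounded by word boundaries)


Word boundaries (\b) mark the start/end of each word.
Text: 'fun dog log pot'
Splitting by whitespace:
  Word 1: 'fun'
  Word 2: 'dog'
  Word 3: 'log'
  Word 4: 'pot'
Total whole words: 4

4


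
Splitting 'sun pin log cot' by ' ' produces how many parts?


Splitting by ' ' breaks the string at each occurrence of the separator.
Text: 'sun pin log cot'
Parts after split:
  Part 1: 'sun'
  Part 2: 'pin'
  Part 3: 'log'
  Part 4: 'cot'
Total parts: 4

4


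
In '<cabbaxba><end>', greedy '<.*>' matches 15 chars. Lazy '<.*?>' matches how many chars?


Greedy '<.*>' tries to match as MUCH as possible.
Lazy '<.*?>' tries to match as LITTLE as possible.

String: '<cabbaxba><end>'
Greedy '<.*>' starts at first '<' and extends to the LAST '>': '<cabbaxba><end>' (15 chars)
Lazy '<.*?>' starts at first '<' and stops at the FIRST '>': '<cabbaxba>' (10 chars)

10


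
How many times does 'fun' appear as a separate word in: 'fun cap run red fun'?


Scanning each word for exact match 'fun':
  Word 1: 'fun' -> MATCH
  Word 2: 'cap' -> no
  Word 3: 'run' -> no
  Word 4: 'red' -> no
  Word 5: 'fun' -> MATCH
Total matches: 2

2


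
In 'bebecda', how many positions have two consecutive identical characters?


Looking for consecutive identical characters in 'bebecda':
  pos 0-1: 'b' vs 'e' -> different
  pos 1-2: 'e' vs 'b' -> different
  pos 2-3: 'b' vs 'e' -> different
  pos 3-4: 'e' vs 'c' -> different
  pos 4-5: 'c' vs 'd' -> different
  pos 5-6: 'd' vs 'a' -> different
Consecutive identical pairs: []
Count: 0

0


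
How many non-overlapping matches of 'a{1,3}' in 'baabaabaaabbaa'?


Pattern 'a{1,3}' matches between 1 and 3 consecutive a's (greedy).
String: 'baabaabaaabbaa'
Finding runs of a's and applying greedy matching:
  Run at pos 1: 'aa' (length 2)
  Run at pos 4: 'aa' (length 2)
  Run at pos 7: 'aaa' (length 3)
  Run at pos 12: 'aa' (length 2)
Matches: ['aa', 'aa', 'aaa', 'aa']
Count: 4

4


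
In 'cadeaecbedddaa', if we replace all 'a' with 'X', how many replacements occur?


re.sub('a', 'X', text) replaces every occurrence of 'a' with 'X'.
Text: 'cadeaecbedddaa'
Scanning for 'a':
  pos 1: 'a' -> replacement #1
  pos 4: 'a' -> replacement #2
  pos 12: 'a' -> replacement #3
  pos 13: 'a' -> replacement #4
Total replacements: 4

4


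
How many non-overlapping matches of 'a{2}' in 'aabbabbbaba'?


Pattern 'a{2}' matches exactly 2 consecutive a's (greedy, non-overlapping).
String: 'aabbabbbaba'
Scanning for runs of a's:
  Run at pos 0: 'aa' (length 2) -> 1 match(es)
  Run at pos 4: 'a' (length 1) -> 0 match(es)
  Run at pos 8: 'a' (length 1) -> 0 match(es)
  Run at pos 10: 'a' (length 1) -> 0 match(es)
Matches found: ['aa']
Total: 1

1


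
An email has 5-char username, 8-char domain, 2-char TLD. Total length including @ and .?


An email address has format: username@domain.tld
Username length: 5
'@' character: 1
Domain length: 8
'.' character: 1
TLD length: 2
Total = 5 + 1 + 8 + 1 + 2 = 17

17


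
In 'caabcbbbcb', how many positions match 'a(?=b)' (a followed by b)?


Lookahead 'a(?=b)' matches 'a' only when followed by 'b'.
String: 'caabcbbbcb'
Checking each position where char is 'a':
  pos 1: 'a' -> no (next='a')
  pos 2: 'a' -> MATCH (next='b')
Matching positions: [2]
Count: 1

1


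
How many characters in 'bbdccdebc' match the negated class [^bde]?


Negated class [^bde] matches any char NOT in {b, d, e}
Scanning 'bbdccdebc':
  pos 0: 'b' -> no (excluded)
  pos 1: 'b' -> no (excluded)
  pos 2: 'd' -> no (excluded)
  pos 3: 'c' -> MATCH
  pos 4: 'c' -> MATCH
  pos 5: 'd' -> no (excluded)
  pos 6: 'e' -> no (excluded)
  pos 7: 'b' -> no (excluded)
  pos 8: 'c' -> MATCH
Total matches: 3

3


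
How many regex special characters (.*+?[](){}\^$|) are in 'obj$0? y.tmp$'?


Regex special characters are: . * + ? [ ] ( ) { } \ ^ $ |
Scanning 'obj$0? y.tmp$':
  pos 3: '$' -> SPECIAL
  pos 5: '?' -> SPECIAL
  pos 8: '.' -> SPECIAL
  pos 12: '$' -> SPECIAL
Special chars found: ['$', '?', '.', '$']
Total: 4

4


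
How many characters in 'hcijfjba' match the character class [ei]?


Character class [ei] matches any of: {e, i}
Scanning string 'hcijfjba' character by character:
  pos 0: 'h' -> no
  pos 1: 'c' -> no
  pos 2: 'i' -> MATCH
  pos 3: 'j' -> no
  pos 4: 'f' -> no
  pos 5: 'j' -> no
  pos 6: 'b' -> no
  pos 7: 'a' -> no
Total matches: 1

1


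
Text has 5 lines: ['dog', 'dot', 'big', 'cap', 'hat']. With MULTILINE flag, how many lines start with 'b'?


With MULTILINE flag, ^ matches the start of each line.
Lines: ['dog', 'dot', 'big', 'cap', 'hat']
Checking which lines start with 'b':
  Line 1: 'dog' -> no
  Line 2: 'dot' -> no
  Line 3: 'big' -> MATCH
  Line 4: 'cap' -> no
  Line 5: 'hat' -> no
Matching lines: ['big']
Count: 1

1


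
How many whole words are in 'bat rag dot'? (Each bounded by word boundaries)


Word boundaries (\b) mark the start/end of each word.
Text: 'bat rag dot'
Splitting by whitespace:
  Word 1: 'bat'
  Word 2: 'rag'
  Word 3: 'dot'
Total whole words: 3

3


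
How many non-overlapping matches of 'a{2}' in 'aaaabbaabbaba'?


Pattern 'a{2}' matches exactly 2 consecutive a's (greedy, non-overlapping).
String: 'aaaabbaabbaba'
Scanning for runs of a's:
  Run at pos 0: 'aaaa' (length 4) -> 2 match(es)
  Run at pos 6: 'aa' (length 2) -> 1 match(es)
  Run at pos 10: 'a' (length 1) -> 0 match(es)
  Run at pos 12: 'a' (length 1) -> 0 match(es)
Matches found: ['aa', 'aa', 'aa']
Total: 3

3


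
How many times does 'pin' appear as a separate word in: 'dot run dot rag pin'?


Scanning each word for exact match 'pin':
  Word 1: 'dot' -> no
  Word 2: 'run' -> no
  Word 3: 'dot' -> no
  Word 4: 'rag' -> no
  Word 5: 'pin' -> MATCH
Total matches: 1

1


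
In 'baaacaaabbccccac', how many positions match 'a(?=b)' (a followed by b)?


Lookahead 'a(?=b)' matches 'a' only when followed by 'b'.
String: 'baaacaaabbccccac'
Checking each position where char is 'a':
  pos 1: 'a' -> no (next='a')
  pos 2: 'a' -> no (next='a')
  pos 3: 'a' -> no (next='c')
  pos 5: 'a' -> no (next='a')
  pos 6: 'a' -> no (next='a')
  pos 7: 'a' -> MATCH (next='b')
  pos 14: 'a' -> no (next='c')
Matching positions: [7]
Count: 1

1


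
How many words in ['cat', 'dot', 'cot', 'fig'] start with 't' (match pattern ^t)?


Pattern ^t anchors to start of word. Check which words begin with 't':
  'cat' -> no
  'dot' -> no
  'cot' -> no
  'fig' -> no
Matching words: []
Count: 0

0


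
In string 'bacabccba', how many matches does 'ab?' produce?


Pattern 'ab?' matches 'a' optionally followed by 'b'.
String: 'bacabccba'
Scanning left to right for 'a' then checking next char:
  Match 1: 'a' (a not followed by b)
  Match 2: 'ab' (a followed by b)
  Match 3: 'a' (a not followed by b)
Total matches: 3

3


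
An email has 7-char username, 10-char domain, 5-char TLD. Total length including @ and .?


An email address has format: username@domain.tld
Username length: 7
'@' character: 1
Domain length: 10
'.' character: 1
TLD length: 5
Total = 7 + 1 + 10 + 1 + 5 = 24

24


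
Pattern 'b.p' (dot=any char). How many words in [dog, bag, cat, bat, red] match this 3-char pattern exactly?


Pattern 'b.p' means: starts with 'b', any single char, ends with 'p'.
Checking each word (must be exactly 3 chars):
  'dog' (len=3): no
  'bag' (len=3): no
  'cat' (len=3): no
  'bat' (len=3): no
  'red' (len=3): no
Matching words: []
Total: 0

0


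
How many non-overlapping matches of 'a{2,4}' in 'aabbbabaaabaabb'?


Pattern 'a{2,4}' matches between 2 and 4 consecutive a's (greedy).
String: 'aabbbabaaabaabb'
Finding runs of a's and applying greedy matching:
  Run at pos 0: 'aa' (length 2)
  Run at pos 5: 'a' (length 1)
  Run at pos 7: 'aaa' (length 3)
  Run at pos 11: 'aa' (length 2)
Matches: ['aa', 'aaa', 'aa']
Count: 3

3


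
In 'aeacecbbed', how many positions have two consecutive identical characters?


Looking for consecutive identical characters in 'aeacecbbed':
  pos 0-1: 'a' vs 'e' -> different
  pos 1-2: 'e' vs 'a' -> different
  pos 2-3: 'a' vs 'c' -> different
  pos 3-4: 'c' vs 'e' -> different
  pos 4-5: 'e' vs 'c' -> different
  pos 5-6: 'c' vs 'b' -> different
  pos 6-7: 'b' vs 'b' -> MATCH ('bb')
  pos 7-8: 'b' vs 'e' -> different
  pos 8-9: 'e' vs 'd' -> different
Consecutive identical pairs: ['bb']
Count: 1

1


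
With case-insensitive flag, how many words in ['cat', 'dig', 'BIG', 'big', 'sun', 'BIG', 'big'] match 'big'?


Case-insensitive matching: compare each word's lowercase form to 'big'.
  'cat' -> lower='cat' -> no
  'dig' -> lower='dig' -> no
  'BIG' -> lower='big' -> MATCH
  'big' -> lower='big' -> MATCH
  'sun' -> lower='sun' -> no
  'BIG' -> lower='big' -> MATCH
  'big' -> lower='big' -> MATCH
Matches: ['BIG', 'big', 'BIG', 'big']
Count: 4

4


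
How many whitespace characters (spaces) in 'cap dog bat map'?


\s matches whitespace characters (spaces, tabs, etc.).
Text: 'cap dog bat map'
This text has 4 words separated by spaces.
Number of spaces = number of words - 1 = 4 - 1 = 3

3


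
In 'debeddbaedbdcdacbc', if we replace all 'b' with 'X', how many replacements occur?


re.sub('b', 'X', text) replaces every occurrence of 'b' with 'X'.
Text: 'debeddbaedbdcdacbc'
Scanning for 'b':
  pos 2: 'b' -> replacement #1
  pos 6: 'b' -> replacement #2
  pos 10: 'b' -> replacement #3
  pos 16: 'b' -> replacement #4
Total replacements: 4

4


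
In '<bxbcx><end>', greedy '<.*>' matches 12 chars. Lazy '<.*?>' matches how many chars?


Greedy '<.*>' tries to match as MUCH as possible.
Lazy '<.*?>' tries to match as LITTLE as possible.

String: '<bxbcx><end>'
Greedy '<.*>' starts at first '<' and extends to the LAST '>': '<bxbcx><end>' (12 chars)
Lazy '<.*?>' starts at first '<' and stops at the FIRST '>': '<bxbcx>' (7 chars)

7


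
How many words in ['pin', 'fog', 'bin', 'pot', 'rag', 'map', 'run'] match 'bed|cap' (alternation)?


Alternation 'bed|cap' matches either 'bed' or 'cap'.
Checking each word:
  'pin' -> no
  'fog' -> no
  'bin' -> no
  'pot' -> no
  'rag' -> no
  'map' -> no
  'run' -> no
Matches: []
Count: 0

0


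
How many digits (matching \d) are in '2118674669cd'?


\d matches any digit 0-9.
Scanning '2118674669cd':
  pos 0: '2' -> DIGIT
  pos 1: '1' -> DIGIT
  pos 2: '1' -> DIGIT
  pos 3: '8' -> DIGIT
  pos 4: '6' -> DIGIT
  pos 5: '7' -> DIGIT
  pos 6: '4' -> DIGIT
  pos 7: '6' -> DIGIT
  pos 8: '6' -> DIGIT
  pos 9: '9' -> DIGIT
Digits found: ['2', '1', '1', '8', '6', '7', '4', '6', '6', '9']
Total: 10

10


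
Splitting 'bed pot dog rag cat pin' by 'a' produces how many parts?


Splitting by 'a' breaks the string at each occurrence of the separator.
Text: 'bed pot dog rag cat pin'
Parts after split:
  Part 1: 'bed pot dog r'
  Part 2: 'g c'
  Part 3: 't pin'
Total parts: 3

3


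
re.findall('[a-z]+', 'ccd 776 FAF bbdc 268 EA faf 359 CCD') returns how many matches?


Pattern '[a-z]+' finds one or more lowercase letters.
Text: 'ccd 776 FAF bbdc 268 EA faf 359 CCD'
Scanning for matches:
  Match 1: 'ccd'
  Match 2: 'bbdc'
  Match 3: 'faf'
Total matches: 3

3


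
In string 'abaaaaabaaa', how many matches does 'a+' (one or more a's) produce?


Pattern 'a+' matches one or more consecutive a's.
String: 'abaaaaabaaa'
Scanning for runs of a:
  Match 1: 'a' (length 1)
  Match 2: 'aaaaa' (length 5)
  Match 3: 'aaa' (length 3)
Total matches: 3

3


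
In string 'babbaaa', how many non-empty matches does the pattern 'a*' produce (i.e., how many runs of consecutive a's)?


Pattern 'a*' matches zero or more a's. We want non-empty runs of consecutive a's.
String: 'babbaaa'
Walking through the string to find runs of a's:
  Run 1: positions 1-1 -> 'a'
  Run 2: positions 4-6 -> 'aaa'
Non-empty runs found: ['a', 'aaa']
Count: 2

2


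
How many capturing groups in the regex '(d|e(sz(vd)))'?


To count capturing groups, count each '(' that starts a group.
Pattern: '(d|e(sz(vd)))'
Walking through the pattern:
  Position 0: '(' -> group #1
  Position 4: '(' -> group #2
  Position 7: '(' -> group #3
Total capturing groups: 3

3


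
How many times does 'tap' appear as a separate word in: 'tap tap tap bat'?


Scanning each word for exact match 'tap':
  Word 1: 'tap' -> MATCH
  Word 2: 'tap' -> MATCH
  Word 3: 'tap' -> MATCH
  Word 4: 'bat' -> no
Total matches: 3

3


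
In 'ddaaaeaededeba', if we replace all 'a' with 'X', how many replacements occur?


re.sub('a', 'X', text) replaces every occurrence of 'a' with 'X'.
Text: 'ddaaaeaededeba'
Scanning for 'a':
  pos 2: 'a' -> replacement #1
  pos 3: 'a' -> replacement #2
  pos 4: 'a' -> replacement #3
  pos 6: 'a' -> replacement #4
  pos 13: 'a' -> replacement #5
Total replacements: 5

5


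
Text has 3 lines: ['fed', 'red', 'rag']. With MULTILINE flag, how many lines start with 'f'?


With MULTILINE flag, ^ matches the start of each line.
Lines: ['fed', 'red', 'rag']
Checking which lines start with 'f':
  Line 1: 'fed' -> MATCH
  Line 2: 'red' -> no
  Line 3: 'rag' -> no
Matching lines: ['fed']
Count: 1

1


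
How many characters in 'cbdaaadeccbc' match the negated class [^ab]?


Negated class [^ab] matches any char NOT in {a, b}
Scanning 'cbdaaadeccbc':
  pos 0: 'c' -> MATCH
  pos 1: 'b' -> no (excluded)
  pos 2: 'd' -> MATCH
  pos 3: 'a' -> no (excluded)
  pos 4: 'a' -> no (excluded)
  pos 5: 'a' -> no (excluded)
  pos 6: 'd' -> MATCH
  pos 7: 'e' -> MATCH
  pos 8: 'c' -> MATCH
  pos 9: 'c' -> MATCH
  pos 10: 'b' -> no (excluded)
  pos 11: 'c' -> MATCH
Total matches: 7

7


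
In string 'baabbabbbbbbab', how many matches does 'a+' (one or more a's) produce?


Pattern 'a+' matches one or more consecutive a's.
String: 'baabbabbbbbbab'
Scanning for runs of a:
  Match 1: 'aa' (length 2)
  Match 2: 'a' (length 1)
  Match 3: 'a' (length 1)
Total matches: 3

3


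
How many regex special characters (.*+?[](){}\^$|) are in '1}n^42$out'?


Regex special characters are: . * + ? [ ] ( ) { } \ ^ $ |
Scanning '1}n^42$out':
  pos 1: '}' -> SPECIAL
  pos 3: '^' -> SPECIAL
  pos 6: '$' -> SPECIAL
Special chars found: ['}', '^', '$']
Total: 3

3


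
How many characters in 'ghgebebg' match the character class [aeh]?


Character class [aeh] matches any of: {a, e, h}
Scanning string 'ghgebebg' character by character:
  pos 0: 'g' -> no
  pos 1: 'h' -> MATCH
  pos 2: 'g' -> no
  pos 3: 'e' -> MATCH
  pos 4: 'b' -> no
  pos 5: 'e' -> MATCH
  pos 6: 'b' -> no
  pos 7: 'g' -> no
Total matches: 3

3


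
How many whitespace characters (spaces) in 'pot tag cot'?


\s matches whitespace characters (spaces, tabs, etc.).
Text: 'pot tag cot'
This text has 3 words separated by spaces.
Number of spaces = number of words - 1 = 3 - 1 = 2

2


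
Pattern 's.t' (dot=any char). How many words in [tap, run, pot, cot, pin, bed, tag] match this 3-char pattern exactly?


Pattern 's.t' means: starts with 's', any single char, ends with 't'.
Checking each word (must be exactly 3 chars):
  'tap' (len=3): no
  'run' (len=3): no
  'pot' (len=3): no
  'cot' (len=3): no
  'pin' (len=3): no
  'bed' (len=3): no
  'tag' (len=3): no
Matching words: []
Total: 0

0


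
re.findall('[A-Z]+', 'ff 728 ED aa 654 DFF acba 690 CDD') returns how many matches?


Pattern '[A-Z]+' finds one or more uppercase letters.
Text: 'ff 728 ED aa 654 DFF acba 690 CDD'
Scanning for matches:
  Match 1: 'ED'
  Match 2: 'DFF'
  Match 3: 'CDD'
Total matches: 3

3


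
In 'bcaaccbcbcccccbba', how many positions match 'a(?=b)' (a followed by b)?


Lookahead 'a(?=b)' matches 'a' only when followed by 'b'.
String: 'bcaaccbcbcccccbba'
Checking each position where char is 'a':
  pos 2: 'a' -> no (next='a')
  pos 3: 'a' -> no (next='c')
Matching positions: []
Count: 0

0


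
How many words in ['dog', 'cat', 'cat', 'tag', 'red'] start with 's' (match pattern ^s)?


Pattern ^s anchors to start of word. Check which words begin with 's':
  'dog' -> no
  'cat' -> no
  'cat' -> no
  'tag' -> no
  'red' -> no
Matching words: []
Count: 0

0


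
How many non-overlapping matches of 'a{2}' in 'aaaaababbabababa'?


Pattern 'a{2}' matches exactly 2 consecutive a's (greedy, non-overlapping).
String: 'aaaaababbabababa'
Scanning for runs of a's:
  Run at pos 0: 'aaaaa' (length 5) -> 2 match(es)
  Run at pos 6: 'a' (length 1) -> 0 match(es)
  Run at pos 9: 'a' (length 1) -> 0 match(es)
  Run at pos 11: 'a' (length 1) -> 0 match(es)
  Run at pos 13: 'a' (length 1) -> 0 match(es)
  Run at pos 15: 'a' (length 1) -> 0 match(es)
Matches found: ['aa', 'aa']
Total: 2

2


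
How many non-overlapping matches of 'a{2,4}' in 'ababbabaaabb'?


Pattern 'a{2,4}' matches between 2 and 4 consecutive a's (greedy).
String: 'ababbabaaabb'
Finding runs of a's and applying greedy matching:
  Run at pos 0: 'a' (length 1)
  Run at pos 2: 'a' (length 1)
  Run at pos 5: 'a' (length 1)
  Run at pos 7: 'aaa' (length 3)
Matches: ['aaa']
Count: 1

1


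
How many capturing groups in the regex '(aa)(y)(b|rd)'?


To count capturing groups, count each '(' that starts a group.
Pattern: '(aa)(y)(b|rd)'
Walking through the pattern:
  Position 0: '(' -> group #1
  Position 4: '(' -> group #2
  Position 7: '(' -> group #3
Total capturing groups: 3

3


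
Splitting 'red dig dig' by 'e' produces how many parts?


Splitting by 'e' breaks the string at each occurrence of the separator.
Text: 'red dig dig'
Parts after split:
  Part 1: 'r'
  Part 2: 'd dig dig'
Total parts: 2

2


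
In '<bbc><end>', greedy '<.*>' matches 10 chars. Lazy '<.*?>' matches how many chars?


Greedy '<.*>' tries to match as MUCH as possible.
Lazy '<.*?>' tries to match as LITTLE as possible.

String: '<bbc><end>'
Greedy '<.*>' starts at first '<' and extends to the LAST '>': '<bbc><end>' (10 chars)
Lazy '<.*?>' starts at first '<' and stops at the FIRST '>': '<bbc>' (5 chars)

5


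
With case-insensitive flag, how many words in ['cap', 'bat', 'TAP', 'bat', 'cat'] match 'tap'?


Case-insensitive matching: compare each word's lowercase form to 'tap'.
  'cap' -> lower='cap' -> no
  'bat' -> lower='bat' -> no
  'TAP' -> lower='tap' -> MATCH
  'bat' -> lower='bat' -> no
  'cat' -> lower='cat' -> no
Matches: ['TAP']
Count: 1

1


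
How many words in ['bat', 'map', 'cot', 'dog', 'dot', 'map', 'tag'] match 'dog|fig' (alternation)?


Alternation 'dog|fig' matches either 'dog' or 'fig'.
Checking each word:
  'bat' -> no
  'map' -> no
  'cot' -> no
  'dog' -> MATCH
  'dot' -> no
  'map' -> no
  'tag' -> no
Matches: ['dog']
Count: 1

1


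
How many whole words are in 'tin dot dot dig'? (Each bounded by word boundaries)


Word boundaries (\b) mark the start/end of each word.
Text: 'tin dot dot dig'
Splitting by whitespace:
  Word 1: 'tin'
  Word 2: 'dot'
  Word 3: 'dot'
  Word 4: 'dig'
Total whole words: 4

4


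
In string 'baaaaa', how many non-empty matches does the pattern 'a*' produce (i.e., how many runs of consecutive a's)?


Pattern 'a*' matches zero or more a's. We want non-empty runs of consecutive a's.
String: 'baaaaa'
Walking through the string to find runs of a's:
  Run 1: positions 1-5 -> 'aaaaa'
Non-empty runs found: ['aaaaa']
Count: 1

1


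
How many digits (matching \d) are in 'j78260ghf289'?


\d matches any digit 0-9.
Scanning 'j78260ghf289':
  pos 1: '7' -> DIGIT
  pos 2: '8' -> DIGIT
  pos 3: '2' -> DIGIT
  pos 4: '6' -> DIGIT
  pos 5: '0' -> DIGIT
  pos 9: '2' -> DIGIT
  pos 10: '8' -> DIGIT
  pos 11: '9' -> DIGIT
Digits found: ['7', '8', '2', '6', '0', '2', '8', '9']
Total: 8

8


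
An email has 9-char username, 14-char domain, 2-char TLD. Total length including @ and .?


An email address has format: username@domain.tld
Username length: 9
'@' character: 1
Domain length: 14
'.' character: 1
TLD length: 2
Total = 9 + 1 + 14 + 1 + 2 = 27

27


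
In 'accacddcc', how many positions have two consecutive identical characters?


Looking for consecutive identical characters in 'accacddcc':
  pos 0-1: 'a' vs 'c' -> different
  pos 1-2: 'c' vs 'c' -> MATCH ('cc')
  pos 2-3: 'c' vs 'a' -> different
  pos 3-4: 'a' vs 'c' -> different
  pos 4-5: 'c' vs 'd' -> different
  pos 5-6: 'd' vs 'd' -> MATCH ('dd')
  pos 6-7: 'd' vs 'c' -> different
  pos 7-8: 'c' vs 'c' -> MATCH ('cc')
Consecutive identical pairs: ['cc', 'dd', 'cc']
Count: 3

3


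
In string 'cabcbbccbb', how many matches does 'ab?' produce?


Pattern 'ab?' matches 'a' optionally followed by 'b'.
String: 'cabcbbccbb'
Scanning left to right for 'a' then checking next char:
  Match 1: 'ab' (a followed by b)
Total matches: 1

1


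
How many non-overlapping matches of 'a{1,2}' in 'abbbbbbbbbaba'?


Pattern 'a{1,2}' matches between 1 and 2 consecutive a's (greedy).
String: 'abbbbbbbbbaba'
Finding runs of a's and applying greedy matching:
  Run at pos 0: 'a' (length 1)
  Run at pos 10: 'a' (length 1)
  Run at pos 12: 'a' (length 1)
Matches: ['a', 'a', 'a']
Count: 3

3


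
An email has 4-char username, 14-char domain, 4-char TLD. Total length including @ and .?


An email address has format: username@domain.tld
Username length: 4
'@' character: 1
Domain length: 14
'.' character: 1
TLD length: 4
Total = 4 + 1 + 14 + 1 + 4 = 24

24


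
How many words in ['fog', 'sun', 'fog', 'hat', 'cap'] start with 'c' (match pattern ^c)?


Pattern ^c anchors to start of word. Check which words begin with 'c':
  'fog' -> no
  'sun' -> no
  'fog' -> no
  'hat' -> no
  'cap' -> MATCH (starts with 'c')
Matching words: ['cap']
Count: 1

1


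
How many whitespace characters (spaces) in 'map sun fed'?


\s matches whitespace characters (spaces, tabs, etc.).
Text: 'map sun fed'
This text has 3 words separated by spaces.
Number of spaces = number of words - 1 = 3 - 1 = 2

2


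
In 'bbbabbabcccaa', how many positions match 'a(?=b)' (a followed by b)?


Lookahead 'a(?=b)' matches 'a' only when followed by 'b'.
String: 'bbbabbabcccaa'
Checking each position where char is 'a':
  pos 3: 'a' -> MATCH (next='b')
  pos 6: 'a' -> MATCH (next='b')
  pos 11: 'a' -> no (next='a')
Matching positions: [3, 6]
Count: 2

2


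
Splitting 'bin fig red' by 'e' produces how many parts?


Splitting by 'e' breaks the string at each occurrence of the separator.
Text: 'bin fig red'
Parts after split:
  Part 1: 'bin fig r'
  Part 2: 'd'
Total parts: 2

2


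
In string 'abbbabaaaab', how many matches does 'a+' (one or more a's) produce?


Pattern 'a+' matches one or more consecutive a's.
String: 'abbbabaaaab'
Scanning for runs of a:
  Match 1: 'a' (length 1)
  Match 2: 'a' (length 1)
  Match 3: 'aaaa' (length 4)
Total matches: 3

3


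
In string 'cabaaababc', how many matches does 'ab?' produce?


Pattern 'ab?' matches 'a' optionally followed by 'b'.
String: 'cabaaababc'
Scanning left to right for 'a' then checking next char:
  Match 1: 'ab' (a followed by b)
  Match 2: 'a' (a not followed by b)
  Match 3: 'a' (a not followed by b)
  Match 4: 'ab' (a followed by b)
  Match 5: 'ab' (a followed by b)
Total matches: 5

5


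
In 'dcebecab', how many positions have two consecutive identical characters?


Looking for consecutive identical characters in 'dcebecab':
  pos 0-1: 'd' vs 'c' -> different
  pos 1-2: 'c' vs 'e' -> different
  pos 2-3: 'e' vs 'b' -> different
  pos 3-4: 'b' vs 'e' -> different
  pos 4-5: 'e' vs 'c' -> different
  pos 5-6: 'c' vs 'a' -> different
  pos 6-7: 'a' vs 'b' -> different
Consecutive identical pairs: []
Count: 0

0
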